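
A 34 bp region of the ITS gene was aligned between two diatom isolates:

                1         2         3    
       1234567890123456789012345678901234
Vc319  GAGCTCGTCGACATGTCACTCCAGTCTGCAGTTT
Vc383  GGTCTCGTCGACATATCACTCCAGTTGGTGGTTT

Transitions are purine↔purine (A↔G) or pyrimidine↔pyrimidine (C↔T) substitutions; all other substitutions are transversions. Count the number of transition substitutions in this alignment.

Differing sites — 2:A/G (Ti); 3:G/T (Tv); 15:G/A (Ti); 26:C/T (Ti); 27:T/G (Tv); 29:C/T (Ti); 30:A/G (Ti).
Of the 7 differences, 5 transitions and 2 transversions, so the answer is 5.

5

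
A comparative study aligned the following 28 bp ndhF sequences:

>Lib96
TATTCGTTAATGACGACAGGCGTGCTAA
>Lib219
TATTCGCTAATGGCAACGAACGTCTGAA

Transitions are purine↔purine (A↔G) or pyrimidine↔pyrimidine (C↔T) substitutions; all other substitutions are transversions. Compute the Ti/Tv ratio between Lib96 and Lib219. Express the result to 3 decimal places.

Differing sites — 7:T/C (Ti); 13:A/G (Ti); 15:G/A (Ti); 18:A/G (Ti); 19:G/A (Ti); 20:G/A (Ti); 24:G/C (Tv); 25:C/T (Ti); 26:T/G (Tv).
Of the 9 differences, 7 transitions and 2 transversions, so Ti/Tv = 7/2 = 3.500.

3.500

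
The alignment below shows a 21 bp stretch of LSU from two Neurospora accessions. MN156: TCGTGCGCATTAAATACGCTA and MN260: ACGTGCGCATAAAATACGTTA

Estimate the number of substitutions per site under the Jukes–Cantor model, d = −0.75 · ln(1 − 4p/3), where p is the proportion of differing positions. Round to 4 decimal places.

Mismatches occur at site 1 (T/A), site 11 (T/A), site 19 (C/T).
p = 3/21 = 0.142857.
d = −0.75 · ln(1 − (4/3)·0.142857) = −0.75 · ln(0.809524) = −0.75 · (-0.211309) = 0.1585.

0.1585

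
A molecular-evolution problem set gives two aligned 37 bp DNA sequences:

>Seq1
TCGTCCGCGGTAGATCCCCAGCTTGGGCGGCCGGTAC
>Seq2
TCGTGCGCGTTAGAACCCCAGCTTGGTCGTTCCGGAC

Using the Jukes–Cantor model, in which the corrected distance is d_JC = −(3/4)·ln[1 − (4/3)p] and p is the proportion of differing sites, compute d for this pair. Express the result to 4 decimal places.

0.2551

Mismatches occur at site 5 (C↔G), site 10 (G↔T), site 15 (T↔A), site 27 (G↔T), site 30 (G↔T), site 31 (C↔T), site 33 (G↔C), site 35 (T↔G).
p = 8/37 = 0.216216.
d = −0.75 · ln(1 − (4/3)·0.216216) = −0.75 · ln(0.711712) = −0.75 · (-0.340082) = 0.2551.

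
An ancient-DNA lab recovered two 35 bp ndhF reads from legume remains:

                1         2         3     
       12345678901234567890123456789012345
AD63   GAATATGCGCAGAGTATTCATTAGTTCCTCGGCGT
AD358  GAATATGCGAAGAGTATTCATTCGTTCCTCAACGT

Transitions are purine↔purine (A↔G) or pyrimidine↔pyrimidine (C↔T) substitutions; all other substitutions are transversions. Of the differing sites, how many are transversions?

The sequences differ at positions 10 (C/A, transversion), 23 (A/C, transversion), 31 (G/A, transition), 32 (G/A, transition).
Of the 4 differences, 2 transitions and 2 transversions, so the answer is 2.

2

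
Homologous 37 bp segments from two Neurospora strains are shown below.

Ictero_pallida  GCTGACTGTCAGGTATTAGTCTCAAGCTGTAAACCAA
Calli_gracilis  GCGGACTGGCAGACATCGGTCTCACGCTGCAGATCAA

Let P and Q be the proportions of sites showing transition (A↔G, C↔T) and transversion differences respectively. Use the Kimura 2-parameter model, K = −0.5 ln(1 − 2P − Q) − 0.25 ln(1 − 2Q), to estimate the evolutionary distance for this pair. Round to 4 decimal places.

0.3518

The sequences differ at positions 3 (T/G, transversion), 9 (T/G, transversion), 13 (G/A, transition), 14 (T/C, transition), 17 (T/C, transition), 18 (A/G, transition), 25 (A/C, transversion), 30 (T/C, transition), 32 (A/G, transition), 34 (C/T, transition).
Of the 10 differences, 7 transitions and 3 transversions over 37 sites: P = 7/37 = 0.189189, Q = 3/37 = 0.081081.
d = −0.5·ln(0.540541) − 0.25·ln(0.837838) = −0.5·(-0.615185) − 0.25·(-0.176931) = 0.3518.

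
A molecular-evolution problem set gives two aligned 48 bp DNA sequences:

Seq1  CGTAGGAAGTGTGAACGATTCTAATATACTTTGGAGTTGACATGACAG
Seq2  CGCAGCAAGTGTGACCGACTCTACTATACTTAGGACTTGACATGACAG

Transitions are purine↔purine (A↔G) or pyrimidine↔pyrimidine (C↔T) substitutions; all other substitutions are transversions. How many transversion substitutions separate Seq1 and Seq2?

Differing sites — 3:T/C (Ti); 6:G/C (Tv); 15:A/C (Tv); 19:T/C (Ti); 24:A/C (Tv); 32:T/A (Tv); 36:G/C (Tv).
Of the 7 differences, 2 transitions and 5 transversions, so the answer is 5.

5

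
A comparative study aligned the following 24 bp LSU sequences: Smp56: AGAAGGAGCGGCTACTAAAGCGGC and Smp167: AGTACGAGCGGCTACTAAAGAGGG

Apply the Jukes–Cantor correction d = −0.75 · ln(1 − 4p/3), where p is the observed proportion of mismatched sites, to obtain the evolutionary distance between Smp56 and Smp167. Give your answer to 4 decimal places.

The sequences differ at positions 3 (A/T), 5 (G/C), 21 (C/A), 24 (C/G).
p = 4/24 = 0.166667.
d = −0.75 · ln(1 − (4/3)·0.166667) = −0.75 · ln(0.777777) = −0.75 · (-0.251315) = 0.1885.

0.1885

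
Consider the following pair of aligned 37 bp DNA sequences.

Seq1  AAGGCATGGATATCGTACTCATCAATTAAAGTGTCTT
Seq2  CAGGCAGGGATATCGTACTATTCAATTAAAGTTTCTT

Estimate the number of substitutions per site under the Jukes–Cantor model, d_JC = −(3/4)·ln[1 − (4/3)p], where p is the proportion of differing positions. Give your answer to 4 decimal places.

0.1490

The sequences differ at positions 1 (A/C), 7 (T/G), 20 (C/A), 21 (A/T), 33 (G/T).
p = 5/37 = 0.135135.
d = −0.75 · ln(1 − (4/3)·0.135135) = −0.75 · ln(0.819820) = −0.75 · (-0.198670) = 0.1490.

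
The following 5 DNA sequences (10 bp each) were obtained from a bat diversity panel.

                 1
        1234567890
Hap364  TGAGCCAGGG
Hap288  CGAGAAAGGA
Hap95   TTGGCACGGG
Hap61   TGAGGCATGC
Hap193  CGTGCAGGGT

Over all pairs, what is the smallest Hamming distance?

Pairwise Hamming distances:
  Hap364 vs Hap288: 4
  Hap364 vs Hap95: 4
  Hap364 vs Hap61: 3
  Hap364 vs Hap193: 5
  Hap288 vs Hap95: 6
  Hap288 vs Hap61: 5
  Hap288 vs Hap193: 4
  Hap95 vs Hap61: 7
  Hap95 vs Hap193: 5
  Hap61 vs Hap193: 7
The smallest is 3, between Hap364 and Hap61.

3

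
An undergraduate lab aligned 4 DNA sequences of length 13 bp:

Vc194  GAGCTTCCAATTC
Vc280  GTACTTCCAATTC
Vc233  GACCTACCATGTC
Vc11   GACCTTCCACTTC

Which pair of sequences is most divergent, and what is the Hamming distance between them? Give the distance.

5

Pairwise Hamming distances:
  Vc194 vs Vc280: 2
  Vc194 vs Vc233: 4
  Vc194 vs Vc11: 2
  Vc280 vs Vc233: 5
  Vc280 vs Vc11: 3
  Vc233 vs Vc11: 3
The largest is 5, between Vc280 and Vc233.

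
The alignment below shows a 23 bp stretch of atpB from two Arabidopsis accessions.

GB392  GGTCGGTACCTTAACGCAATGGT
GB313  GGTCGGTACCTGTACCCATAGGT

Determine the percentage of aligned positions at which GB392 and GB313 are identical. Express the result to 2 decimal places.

78.26%

The sequences differ at positions 12 (T/G), 13 (A/T), 16 (G/C), 19 (A/T), 20 (T/A).
18 of the 23 sites match, so the percent identity is 18/23 × 100 = 78.26%.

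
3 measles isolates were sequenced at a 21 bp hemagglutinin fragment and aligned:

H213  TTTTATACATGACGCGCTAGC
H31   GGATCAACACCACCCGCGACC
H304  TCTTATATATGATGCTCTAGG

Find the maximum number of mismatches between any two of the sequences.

14

Pairwise Hamming distances:
  H213 vs H31: 10
  H213 vs H304: 5
  H31 vs H304: 14
The largest is 14, between H31 and H304.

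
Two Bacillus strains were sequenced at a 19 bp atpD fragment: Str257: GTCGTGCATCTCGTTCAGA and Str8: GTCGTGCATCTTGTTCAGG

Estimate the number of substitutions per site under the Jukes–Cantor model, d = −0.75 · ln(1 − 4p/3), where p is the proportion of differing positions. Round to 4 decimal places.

0.1134

The sequences differ at positions 12 (C/T), 19 (A/G).
p = 2/19 = 0.105263.
d = −0.75 · ln(1 − (4/3)·0.105263) = −0.75 · ln(0.859649) = −0.75 · (-0.151231) = 0.1134.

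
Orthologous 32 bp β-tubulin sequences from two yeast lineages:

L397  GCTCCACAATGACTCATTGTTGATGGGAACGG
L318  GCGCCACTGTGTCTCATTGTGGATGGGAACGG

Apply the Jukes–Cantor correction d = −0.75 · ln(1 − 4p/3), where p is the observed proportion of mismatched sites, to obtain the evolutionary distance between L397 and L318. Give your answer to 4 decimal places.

Mismatches occur at site 3 (T/G), site 8 (A/T), site 9 (A/G), site 12 (A/T), site 21 (T/G).
p = 5/32 = 0.156250.
d = −0.75 · ln(1 − (4/3)·0.156250) = −0.75 · ln(0.791667) = −0.75 · (-0.233614) = 0.1752.

0.1752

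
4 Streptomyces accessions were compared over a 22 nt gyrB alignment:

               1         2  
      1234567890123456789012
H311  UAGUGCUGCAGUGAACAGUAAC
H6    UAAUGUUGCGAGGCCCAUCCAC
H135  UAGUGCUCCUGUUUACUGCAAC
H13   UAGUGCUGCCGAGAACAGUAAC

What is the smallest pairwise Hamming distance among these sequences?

Pairwise Hamming distances:
  H311 vs H6: 10
  H311 vs H135: 6
  H311 vs H13: 2
  H6 vs H135: 12
  H6 vs H13: 10
  H135 vs H13: 7
The smallest is 2, between H311 and H13.

2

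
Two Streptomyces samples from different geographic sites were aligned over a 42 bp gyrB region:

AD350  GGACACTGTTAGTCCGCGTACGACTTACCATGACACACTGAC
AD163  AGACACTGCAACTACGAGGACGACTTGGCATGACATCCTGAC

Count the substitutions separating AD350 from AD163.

11

Mismatches occur at site 1 (G/A), site 9 (T/C), site 10 (T/A), site 12 (G/C), site 14 (C/A), site 17 (C/A), site 19 (T/G), site 27 (A/G), site 28 (C/G), site 36 (C/T), site 37 (A/C).
That gives 11 mismatches out of 42 aligned sites, so the Hamming distance is 11.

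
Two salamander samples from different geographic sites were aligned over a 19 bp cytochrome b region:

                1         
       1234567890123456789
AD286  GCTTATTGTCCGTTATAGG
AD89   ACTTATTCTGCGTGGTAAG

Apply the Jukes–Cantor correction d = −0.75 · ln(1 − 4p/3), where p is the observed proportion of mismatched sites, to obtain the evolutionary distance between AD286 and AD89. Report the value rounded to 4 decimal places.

0.4099

Differing sites — 1:G/A; 8:G/C; 10:C/G; 14:T/G; 15:A/G; 18:G/A.
p = 6/19 = 0.315789.
d = −0.75 · ln(1 − (4/3)·0.315789) = −0.75 · ln(0.578948) = −0.75 · (-0.546543) = 0.4099.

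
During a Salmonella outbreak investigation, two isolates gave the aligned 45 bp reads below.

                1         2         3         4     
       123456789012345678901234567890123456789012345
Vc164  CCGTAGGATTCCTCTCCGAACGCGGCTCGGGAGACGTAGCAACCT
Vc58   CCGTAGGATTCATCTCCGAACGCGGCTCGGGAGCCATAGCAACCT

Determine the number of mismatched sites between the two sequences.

Differing sites — 12:C/A; 34:A/C; 36:G/A.
That gives 3 mismatches out of 45 aligned sites, so the Hamming distance is 3.

3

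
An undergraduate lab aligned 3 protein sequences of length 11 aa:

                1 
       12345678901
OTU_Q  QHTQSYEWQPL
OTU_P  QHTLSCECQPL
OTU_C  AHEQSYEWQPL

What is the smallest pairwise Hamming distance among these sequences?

Pairwise Hamming distances:
  OTU_Q vs OTU_P: 3
  OTU_Q vs OTU_C: 2
  OTU_P vs OTU_C: 5
The smallest is 2, between OTU_Q and OTU_C.

2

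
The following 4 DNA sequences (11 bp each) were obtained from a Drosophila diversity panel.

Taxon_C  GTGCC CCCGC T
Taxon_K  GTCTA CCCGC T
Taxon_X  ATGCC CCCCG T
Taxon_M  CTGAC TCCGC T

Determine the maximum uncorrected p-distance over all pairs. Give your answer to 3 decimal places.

Pairwise Hamming distances:
  Taxon_C vs Taxon_K: 3
  Taxon_C vs Taxon_X: 3
  Taxon_C vs Taxon_M: 3
  Taxon_K vs Taxon_X: 6
  Taxon_K vs Taxon_M: 5
  Taxon_X vs Taxon_M: 5
The largest is 6 mismatches, between Taxon_K and Taxon_X; p = 6/11 = 0.545.

0.545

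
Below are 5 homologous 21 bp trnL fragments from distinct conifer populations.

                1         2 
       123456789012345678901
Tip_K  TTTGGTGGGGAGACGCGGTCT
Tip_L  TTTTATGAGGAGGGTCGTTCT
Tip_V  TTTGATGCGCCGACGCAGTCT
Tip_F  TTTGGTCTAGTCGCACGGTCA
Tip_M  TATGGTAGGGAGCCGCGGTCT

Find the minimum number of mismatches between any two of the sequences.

3

Pairwise Hamming distances:
  Tip_K vs Tip_L: 7
  Tip_K vs Tip_V: 5
  Tip_K vs Tip_F: 8
  Tip_K vs Tip_M: 3
  Tip_L vs Tip_V: 9
  Tip_L vs Tip_F: 11
  Tip_L vs Tip_M: 9
  Tip_V vs Tip_F: 11
  Tip_V vs Tip_M: 8
  Tip_F vs Tip_M: 9
The smallest is 3, between Tip_K and Tip_M.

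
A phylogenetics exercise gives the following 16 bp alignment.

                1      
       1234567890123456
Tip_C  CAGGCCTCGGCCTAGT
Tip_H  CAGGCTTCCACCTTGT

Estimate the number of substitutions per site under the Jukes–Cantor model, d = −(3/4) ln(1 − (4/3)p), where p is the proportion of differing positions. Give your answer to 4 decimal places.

0.3041

Mismatches occur at site 6 (C→T), site 9 (G→C), site 10 (G→A), site 14 (A→T).
p = 4/16 = 0.250000.
d = −0.75 · ln(1 − (4/3)·0.250000) = −0.75 · ln(0.666667) = −0.75 · (-0.405465) = 0.3041.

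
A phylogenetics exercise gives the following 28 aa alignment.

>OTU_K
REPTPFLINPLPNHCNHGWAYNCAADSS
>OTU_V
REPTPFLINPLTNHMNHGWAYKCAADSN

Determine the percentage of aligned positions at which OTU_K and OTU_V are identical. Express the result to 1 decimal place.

85.7%

Mismatches occur at site 12 (P↔T), site 15 (C↔M), site 22 (N↔K), site 28 (S↔N).
24 of the 28 sites match, so the percent identity is 24/28 × 100 = 85.7%.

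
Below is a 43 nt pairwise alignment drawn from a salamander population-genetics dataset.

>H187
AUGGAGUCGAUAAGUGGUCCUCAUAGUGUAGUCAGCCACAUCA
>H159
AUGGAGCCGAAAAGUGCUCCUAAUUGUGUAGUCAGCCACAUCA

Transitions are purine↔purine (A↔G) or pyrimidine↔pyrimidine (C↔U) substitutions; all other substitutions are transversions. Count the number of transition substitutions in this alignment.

Differing sites — 7:U/C (Ti); 11:U/A (Tv); 17:G/C (Tv); 22:C/A (Tv); 25:A/U (Tv).
Of the 5 differences, 1 transition and 4 transversions, so the answer is 1.

1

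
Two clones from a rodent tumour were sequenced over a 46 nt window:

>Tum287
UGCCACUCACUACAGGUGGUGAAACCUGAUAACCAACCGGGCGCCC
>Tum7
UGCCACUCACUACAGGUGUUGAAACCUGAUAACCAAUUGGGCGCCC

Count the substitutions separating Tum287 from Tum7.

3

Mismatches occur at site 19 (G/U), site 37 (C/U), site 38 (C/U).
That gives 3 mismatches out of 46 aligned sites, so the Hamming distance is 3.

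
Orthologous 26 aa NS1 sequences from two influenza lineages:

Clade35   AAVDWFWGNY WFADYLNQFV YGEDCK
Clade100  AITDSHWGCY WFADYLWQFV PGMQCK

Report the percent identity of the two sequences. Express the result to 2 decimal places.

65.38%

Mismatches occur at site 2 (A↔I), site 3 (V↔T), site 5 (W↔S), site 6 (F↔H), site 9 (N↔C), site 17 (N↔W), site 21 (Y↔P), site 23 (E↔M), site 24 (D↔Q).
17 of the 26 sites match, so the percent identity is 17/26 × 100 = 65.38%.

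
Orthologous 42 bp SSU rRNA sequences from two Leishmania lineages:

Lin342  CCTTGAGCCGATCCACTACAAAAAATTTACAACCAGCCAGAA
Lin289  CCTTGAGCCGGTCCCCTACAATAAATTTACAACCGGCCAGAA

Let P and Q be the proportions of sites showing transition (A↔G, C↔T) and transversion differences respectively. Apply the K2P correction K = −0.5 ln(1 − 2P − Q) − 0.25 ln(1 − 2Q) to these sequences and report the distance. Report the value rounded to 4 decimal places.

The sequences differ at positions 11 (A/G, transition), 15 (A/C, transversion), 22 (A/T, transversion), 35 (A/G, transition).
Of the 4 differences, 2 transitions and 2 transversions over 42 sites: P = 2/42 = 0.047619, Q = 2/42 = 0.047619.
d = −0.5·ln(0.857143) − 0.25·ln(0.904762) = −0.5·(-0.154151) − 0.25·(-0.100083) = 0.1021.

0.1021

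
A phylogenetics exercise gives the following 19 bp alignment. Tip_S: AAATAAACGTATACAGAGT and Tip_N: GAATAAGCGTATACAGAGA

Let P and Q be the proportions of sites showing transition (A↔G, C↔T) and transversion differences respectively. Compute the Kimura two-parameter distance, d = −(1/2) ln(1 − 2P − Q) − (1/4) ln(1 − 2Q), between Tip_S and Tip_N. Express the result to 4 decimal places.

0.1805

The sequences differ at positions 1 (A/G, transition), 7 (A/G, transition), 19 (T/A, transversion).
Of the 3 differences, 2 transitions and 1 transversion over 19 sites: P = 2/19 = 0.105263, Q = 1/19 = 0.052632.
d = −0.5·ln(0.736842) − 0.25·ln(0.894736) = −0.5·(-0.305382) − 0.25·(-0.111227) = 0.1805.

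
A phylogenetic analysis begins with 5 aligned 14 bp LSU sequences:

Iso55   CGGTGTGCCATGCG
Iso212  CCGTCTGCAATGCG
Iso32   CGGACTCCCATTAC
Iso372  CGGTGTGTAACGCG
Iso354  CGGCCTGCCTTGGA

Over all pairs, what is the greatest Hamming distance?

9

Pairwise Hamming distances:
  Iso55 vs Iso212: 3
  Iso55 vs Iso32: 6
  Iso55 vs Iso372: 3
  Iso55 vs Iso354: 5
  Iso212 vs Iso32: 7
  Iso212 vs Iso372: 4
  Iso212 vs Iso354: 6
  Iso32 vs Iso372: 9
  Iso32 vs Iso354: 6
  Iso372 vs Iso354: 8
The largest is 9, between Iso32 and Iso372.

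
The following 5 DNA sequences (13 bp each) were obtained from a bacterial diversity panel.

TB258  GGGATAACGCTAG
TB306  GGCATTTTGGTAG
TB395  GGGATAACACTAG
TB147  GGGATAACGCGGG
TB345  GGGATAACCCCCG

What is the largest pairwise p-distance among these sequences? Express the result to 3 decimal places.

Pairwise Hamming distances:
  TB258 vs TB306: 5
  TB258 vs TB395: 1
  TB258 vs TB147: 2
  TB258 vs TB345: 3
  TB306 vs TB395: 6
  TB306 vs TB147: 7
  TB306 vs TB345: 8
  TB395 vs TB147: 3
  TB395 vs TB345: 3
  TB147 vs TB345: 3
The largest is 8 mismatches, between TB306 and TB345; p = 8/13 = 0.615.

0.615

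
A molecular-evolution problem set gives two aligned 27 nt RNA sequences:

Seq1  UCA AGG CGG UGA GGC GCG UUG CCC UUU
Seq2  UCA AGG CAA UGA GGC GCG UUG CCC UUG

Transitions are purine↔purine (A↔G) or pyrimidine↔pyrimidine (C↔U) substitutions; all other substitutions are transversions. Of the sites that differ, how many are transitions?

2

Mismatches occur at site 8 (G↔A, transition), site 9 (G↔A, transition), site 27 (U↔G, transversion).
Of the 3 differences, 2 transitions and 1 transversion, so the answer is 2.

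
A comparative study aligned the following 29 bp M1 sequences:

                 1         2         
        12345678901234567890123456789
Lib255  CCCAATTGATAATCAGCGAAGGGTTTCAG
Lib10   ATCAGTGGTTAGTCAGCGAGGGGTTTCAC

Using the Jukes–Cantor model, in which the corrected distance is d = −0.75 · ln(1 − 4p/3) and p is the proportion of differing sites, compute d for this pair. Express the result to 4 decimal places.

0.3439

Differing sites — 1:C/A; 2:C/T; 5:A/G; 7:T/G; 9:A/T; 12:A/G; 20:A/G; 29:G/C.
p = 8/29 = 0.275862.
d = −0.75 · ln(1 − (4/3)·0.275862) = −0.75 · ln(0.632184) = −0.75 · (-0.458575) = 0.3439.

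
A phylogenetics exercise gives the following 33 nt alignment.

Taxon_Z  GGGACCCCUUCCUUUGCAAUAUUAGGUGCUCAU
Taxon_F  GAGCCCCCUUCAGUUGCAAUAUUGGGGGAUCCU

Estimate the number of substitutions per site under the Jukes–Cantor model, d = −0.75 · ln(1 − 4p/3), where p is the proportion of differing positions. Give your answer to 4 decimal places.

Mismatches occur at site 2 (G↔A), site 4 (A↔C), site 12 (C↔A), site 13 (U↔G), site 24 (A↔G), site 27 (U↔G), site 29 (C↔A), site 32 (A↔C).
p = 8/33 = 0.242424.
d = −0.75 · ln(1 − (4/3)·0.242424) = −0.75 · ln(0.676768) = −0.75 · (-0.390427) = 0.2928.

0.2928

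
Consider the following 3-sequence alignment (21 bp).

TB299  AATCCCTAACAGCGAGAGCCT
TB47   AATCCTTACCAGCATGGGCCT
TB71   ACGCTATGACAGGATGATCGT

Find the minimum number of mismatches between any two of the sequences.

Pairwise Hamming distances:
  TB299 vs TB47: 5
  TB299 vs TB71: 10
  TB47 vs TB71: 10
The smallest is 5, between TB299 and TB47.

5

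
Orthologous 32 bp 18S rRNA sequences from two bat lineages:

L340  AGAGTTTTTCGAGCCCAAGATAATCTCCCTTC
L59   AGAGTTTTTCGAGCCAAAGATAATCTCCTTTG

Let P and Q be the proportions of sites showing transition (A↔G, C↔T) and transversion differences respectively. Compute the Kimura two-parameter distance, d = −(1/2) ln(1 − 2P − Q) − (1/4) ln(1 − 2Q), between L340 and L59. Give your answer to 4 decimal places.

0.1001

The sequences differ at positions 16 (C/A, transversion), 29 (C/T, transition), 32 (C/G, transversion).
Of the 3 differences, 1 transition and 2 transversions over 32 sites: P = 1/32 = 0.031250, Q = 2/32 = 0.062500.
d = −0.5·ln(0.875000) − 0.25·ln(0.875000) = −0.5·(-0.133531) − 0.25·(-0.133531) = 0.1001.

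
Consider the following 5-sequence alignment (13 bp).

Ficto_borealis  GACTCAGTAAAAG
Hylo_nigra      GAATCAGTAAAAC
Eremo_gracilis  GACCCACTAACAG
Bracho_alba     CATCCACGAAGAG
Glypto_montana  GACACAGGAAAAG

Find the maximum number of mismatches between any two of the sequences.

7

Pairwise Hamming distances:
  Ficto_borealis vs Hylo_nigra: 2
  Ficto_borealis vs Eremo_gracilis: 3
  Ficto_borealis vs Bracho_alba: 6
  Ficto_borealis vs Glypto_montana: 2
  Hylo_nigra vs Eremo_gracilis: 5
  Hylo_nigra vs Bracho_alba: 7
  Hylo_nigra vs Glypto_montana: 4
  Eremo_gracilis vs Bracho_alba: 4
  Eremo_gracilis vs Glypto_montana: 4
  Bracho_alba vs Glypto_montana: 5
The largest is 7, between Hylo_nigra and Bracho_alba.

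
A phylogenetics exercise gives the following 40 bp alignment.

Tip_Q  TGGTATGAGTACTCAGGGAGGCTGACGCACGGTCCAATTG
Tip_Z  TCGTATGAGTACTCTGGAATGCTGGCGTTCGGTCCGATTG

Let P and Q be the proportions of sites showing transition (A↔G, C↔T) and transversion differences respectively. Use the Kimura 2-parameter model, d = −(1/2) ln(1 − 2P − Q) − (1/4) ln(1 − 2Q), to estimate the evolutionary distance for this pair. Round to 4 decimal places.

Differing sites — 2:G/C (Tv); 15:A/T (Tv); 18:G/A (Ti); 20:G/T (Tv); 25:A/G (Ti); 28:C/T (Ti); 29:A/T (Tv); 36:A/G (Ti).
Of the 8 differences, 4 transitions and 4 transversions over 40 sites: P = 4/40 = 0.100000, Q = 4/40 = 0.100000.
d = −0.5·ln(0.700000) − 0.25·ln(0.800000) = −0.5·(-0.356675) − 0.25·(-0.223144) = 0.2341.

0.2341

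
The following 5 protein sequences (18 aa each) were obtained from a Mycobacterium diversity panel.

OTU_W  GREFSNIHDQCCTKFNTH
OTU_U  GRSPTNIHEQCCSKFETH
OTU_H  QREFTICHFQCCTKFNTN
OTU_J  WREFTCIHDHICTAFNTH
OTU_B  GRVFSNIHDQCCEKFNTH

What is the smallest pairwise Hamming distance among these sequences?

Pairwise Hamming distances:
  OTU_W vs OTU_U: 6
  OTU_W vs OTU_H: 6
  OTU_W vs OTU_J: 6
  OTU_W vs OTU_B: 2
  OTU_U vs OTU_H: 9
  OTU_U vs OTU_J: 10
  OTU_U vs OTU_B: 6
  OTU_H vs OTU_J: 8
  OTU_H vs OTU_B: 8
  OTU_J vs OTU_B: 8
The smallest is 2, between OTU_W and OTU_B.

2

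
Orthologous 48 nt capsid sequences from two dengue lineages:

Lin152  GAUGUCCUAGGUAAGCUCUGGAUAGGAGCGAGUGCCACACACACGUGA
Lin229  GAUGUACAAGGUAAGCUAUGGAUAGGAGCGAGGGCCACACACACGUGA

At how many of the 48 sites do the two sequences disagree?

Differing sites — 6:C/A; 8:U/A; 18:C/A; 33:U/G.
That gives 4 mismatches out of 48 aligned sites, so the Hamming distance is 4.

4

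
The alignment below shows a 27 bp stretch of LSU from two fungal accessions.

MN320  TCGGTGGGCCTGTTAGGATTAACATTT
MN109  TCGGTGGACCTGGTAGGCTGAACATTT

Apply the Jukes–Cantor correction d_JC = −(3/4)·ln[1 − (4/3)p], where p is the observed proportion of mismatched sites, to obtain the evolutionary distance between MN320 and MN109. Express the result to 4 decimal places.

Differing sites — 8:G/A; 13:T/G; 18:A/C; 20:T/G.
p = 4/27 = 0.148148.
d = −0.75 · ln(1 − (4/3)·0.148148) = −0.75 · ln(0.802469) = −0.75 · (-0.220062) = 0.1650.

0.1650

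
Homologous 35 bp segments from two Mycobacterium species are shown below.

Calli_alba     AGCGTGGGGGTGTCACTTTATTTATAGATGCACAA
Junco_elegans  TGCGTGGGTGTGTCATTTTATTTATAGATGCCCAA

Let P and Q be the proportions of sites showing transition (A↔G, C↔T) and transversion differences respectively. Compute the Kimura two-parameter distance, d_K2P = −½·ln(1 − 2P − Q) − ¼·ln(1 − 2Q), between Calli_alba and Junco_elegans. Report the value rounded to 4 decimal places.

0.1241

The sequences differ at positions 1 (A/T, transversion), 9 (G/T, transversion), 16 (C/T, transition), 32 (A/C, transversion).
Of the 4 differences, 1 transition and 3 transversions over 35 sites: P = 1/35 = 0.028571, Q = 3/35 = 0.085714.
d = −0.5·ln(0.857144) − 0.25·ln(0.828572) = −0.5·(-0.154149) − 0.25·(-0.188052) = 0.1241.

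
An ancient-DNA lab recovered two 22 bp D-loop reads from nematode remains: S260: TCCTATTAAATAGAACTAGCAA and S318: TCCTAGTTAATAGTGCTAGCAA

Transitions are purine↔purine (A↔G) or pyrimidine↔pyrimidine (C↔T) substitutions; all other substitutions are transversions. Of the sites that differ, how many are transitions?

1

Differing sites — 6:T/G (Tv); 8:A/T (Tv); 14:A/T (Tv); 15:A/G (Ti).
Of the 4 differences, 1 transition and 3 transversions, so the answer is 1.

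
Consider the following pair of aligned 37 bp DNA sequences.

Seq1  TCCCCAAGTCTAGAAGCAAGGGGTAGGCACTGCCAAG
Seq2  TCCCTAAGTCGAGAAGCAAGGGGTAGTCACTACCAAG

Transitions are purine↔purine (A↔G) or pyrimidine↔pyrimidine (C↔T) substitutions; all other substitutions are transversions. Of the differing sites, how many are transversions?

2

The sequences differ at positions 5 (C/T, transition), 11 (T/G, transversion), 27 (G/T, transversion), 32 (G/A, transition).
Of the 4 differences, 2 transitions and 2 transversions, so the answer is 2.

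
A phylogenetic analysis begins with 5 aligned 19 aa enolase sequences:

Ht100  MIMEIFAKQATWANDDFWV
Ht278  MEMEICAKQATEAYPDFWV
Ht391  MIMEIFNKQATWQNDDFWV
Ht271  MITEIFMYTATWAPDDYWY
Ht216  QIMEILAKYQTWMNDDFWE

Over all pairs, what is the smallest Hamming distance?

Pairwise Hamming distances:
  Ht100 vs Ht278: 5
  Ht100 vs Ht391: 2
  Ht100 vs Ht271: 7
  Ht100 vs Ht216: 6
  Ht278 vs Ht391: 7
  Ht278 vs Ht271: 11
  Ht278 vs Ht216: 10
  Ht391 vs Ht271: 8
  Ht391 vs Ht216: 7
  Ht271 vs Ht216: 11
The smallest is 2, between Ht100 and Ht391.

2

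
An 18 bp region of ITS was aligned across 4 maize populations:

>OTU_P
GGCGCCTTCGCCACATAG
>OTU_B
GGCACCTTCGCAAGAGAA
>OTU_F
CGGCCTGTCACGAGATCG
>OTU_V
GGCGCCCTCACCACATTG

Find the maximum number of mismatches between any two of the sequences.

Pairwise Hamming distances:
  OTU_P vs OTU_B: 5
  OTU_P vs OTU_F: 9
  OTU_P vs OTU_V: 3
  OTU_B vs OTU_F: 10
  OTU_B vs OTU_V: 8
  OTU_F vs OTU_V: 8
The largest is 10, between OTU_B and OTU_F.

10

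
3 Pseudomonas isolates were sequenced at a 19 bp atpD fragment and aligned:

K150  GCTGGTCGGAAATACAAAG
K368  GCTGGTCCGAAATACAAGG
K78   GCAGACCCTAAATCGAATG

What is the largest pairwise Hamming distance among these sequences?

8

Pairwise Hamming distances:
  K150 vs K368: 2
  K150 vs K78: 8
  K368 vs K78: 7
The largest is 8, between K150 and K78.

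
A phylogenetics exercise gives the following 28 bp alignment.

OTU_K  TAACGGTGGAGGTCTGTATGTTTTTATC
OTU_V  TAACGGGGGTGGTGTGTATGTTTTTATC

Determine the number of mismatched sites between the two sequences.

3

Mismatches occur at site 7 (T↔G), site 10 (A↔T), site 14 (C↔G).
That gives 3 mismatches out of 28 aligned sites, so the Hamming distance is 3.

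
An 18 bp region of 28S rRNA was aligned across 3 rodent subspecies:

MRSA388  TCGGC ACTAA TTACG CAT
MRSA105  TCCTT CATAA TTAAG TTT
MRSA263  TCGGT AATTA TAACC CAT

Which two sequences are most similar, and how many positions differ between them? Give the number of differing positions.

Pairwise Hamming distances:
  MRSA388 vs MRSA105: 8
  MRSA388 vs MRSA263: 5
  MRSA105 vs MRSA263: 9
The smallest is 5, between MRSA388 and MRSA263.

5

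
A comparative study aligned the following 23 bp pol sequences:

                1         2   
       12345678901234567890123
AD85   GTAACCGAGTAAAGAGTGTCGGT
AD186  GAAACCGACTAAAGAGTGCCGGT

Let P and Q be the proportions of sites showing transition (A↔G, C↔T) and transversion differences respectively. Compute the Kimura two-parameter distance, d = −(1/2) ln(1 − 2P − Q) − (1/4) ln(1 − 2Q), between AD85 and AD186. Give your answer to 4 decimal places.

Differing sites — 2:T/A (Tv); 9:G/C (Tv); 19:T/C (Ti).
Of the 3 differences, 1 transition and 2 transversions over 23 sites: P = 1/23 = 0.043478, Q = 2/23 = 0.086957.
d = −0.5·ln(0.826087) − 0.25·ln(0.826086) = −0.5·(-0.191055) − 0.25·(-0.191056) = 0.1433.

0.1433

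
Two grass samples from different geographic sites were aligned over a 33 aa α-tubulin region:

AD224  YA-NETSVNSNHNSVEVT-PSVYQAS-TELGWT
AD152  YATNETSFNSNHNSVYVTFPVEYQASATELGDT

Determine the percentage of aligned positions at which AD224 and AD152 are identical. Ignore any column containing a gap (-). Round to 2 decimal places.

83.33%

Excluding the 3 gap columns leaves 30 comparable sites.
The sequences differ at positions 8 (V/F), 16 (E/Y), 21 (S/V), 22 (V/E), 32 (W/D).
25 of the 30 comparable sites match, so the percent identity is 25/30 × 100 = 83.33%.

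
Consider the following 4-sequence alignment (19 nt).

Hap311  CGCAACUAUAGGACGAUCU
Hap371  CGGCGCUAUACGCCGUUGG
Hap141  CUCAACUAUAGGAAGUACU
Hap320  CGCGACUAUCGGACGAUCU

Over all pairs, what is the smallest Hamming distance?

2

Pairwise Hamming distances:
  Hap311 vs Hap371: 8
  Hap311 vs Hap141: 4
  Hap311 vs Hap320: 2
  Hap371 vs Hap141: 10
  Hap371 vs Hap320: 9
  Hap141 vs Hap320: 6
The smallest is 2, between Hap311 and Hap320.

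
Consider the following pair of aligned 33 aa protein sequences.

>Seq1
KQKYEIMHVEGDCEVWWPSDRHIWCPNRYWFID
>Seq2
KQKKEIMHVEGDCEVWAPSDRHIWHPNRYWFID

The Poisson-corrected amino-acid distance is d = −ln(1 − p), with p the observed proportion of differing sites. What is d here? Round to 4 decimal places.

The sequences differ at positions 4 (Y/K), 17 (W/A), 25 (C/H).
p = 3/33 = 0.090909.
d = −ln(1 − 0.090909) = −ln(0.909091) = 0.0953.

0.0953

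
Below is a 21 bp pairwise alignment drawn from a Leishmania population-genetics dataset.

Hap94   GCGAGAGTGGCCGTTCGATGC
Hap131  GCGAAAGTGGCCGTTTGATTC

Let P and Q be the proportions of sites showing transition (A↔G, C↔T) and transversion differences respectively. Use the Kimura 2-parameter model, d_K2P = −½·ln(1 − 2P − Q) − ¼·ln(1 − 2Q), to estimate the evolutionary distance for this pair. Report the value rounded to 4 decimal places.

0.1610

Differing sites — 5:G/A (Ti); 16:C/T (Ti); 20:G/T (Tv).
Of the 3 differences, 2 transitions and 1 transversion over 21 sites: P = 2/21 = 0.095238, Q = 1/21 = 0.047619.
d = −0.5·ln(0.761905) − 0.25·ln(0.904762) = −0.5·(-0.271933) − 0.25·(-0.100083) = 0.1610.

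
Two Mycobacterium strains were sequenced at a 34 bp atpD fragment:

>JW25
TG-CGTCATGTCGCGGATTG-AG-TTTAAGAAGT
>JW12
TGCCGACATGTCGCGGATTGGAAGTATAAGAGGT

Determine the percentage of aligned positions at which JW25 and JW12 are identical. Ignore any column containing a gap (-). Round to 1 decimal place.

87.1%

Excluding the 3 gap columns leaves 31 comparable sites.
Differing sites — 6:T/A; 23:G/A; 26:T/A; 32:A/G.
27 of the 31 comparable sites match, so the percent identity is 27/31 × 100 = 87.1%.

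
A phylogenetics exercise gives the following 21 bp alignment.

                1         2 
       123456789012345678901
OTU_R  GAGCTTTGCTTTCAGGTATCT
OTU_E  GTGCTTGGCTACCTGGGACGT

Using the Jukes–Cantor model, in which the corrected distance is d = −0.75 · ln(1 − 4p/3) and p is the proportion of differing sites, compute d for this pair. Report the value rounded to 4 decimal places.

Mismatches occur at site 2 (A→T), site 7 (T→G), site 11 (T→A), site 12 (T→C), site 14 (A→T), site 17 (T→G), site 19 (T→C), site 20 (C→G).
p = 8/21 = 0.380952.
d = −0.75 · ln(1 − (4/3)·0.380952) = −0.75 · ln(0.492064) = −0.75 · (-0.709146) = 0.5319.

0.5319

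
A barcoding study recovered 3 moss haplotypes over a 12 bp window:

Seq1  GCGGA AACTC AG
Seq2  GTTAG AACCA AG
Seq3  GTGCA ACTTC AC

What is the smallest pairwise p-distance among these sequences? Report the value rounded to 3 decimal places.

Pairwise Hamming distances:
  Seq1 vs Seq2: 6
  Seq1 vs Seq3: 5
  Seq2 vs Seq3: 8
The smallest is 5 mismatches, between Seq1 and Seq3; p = 5/12 = 0.417.

0.417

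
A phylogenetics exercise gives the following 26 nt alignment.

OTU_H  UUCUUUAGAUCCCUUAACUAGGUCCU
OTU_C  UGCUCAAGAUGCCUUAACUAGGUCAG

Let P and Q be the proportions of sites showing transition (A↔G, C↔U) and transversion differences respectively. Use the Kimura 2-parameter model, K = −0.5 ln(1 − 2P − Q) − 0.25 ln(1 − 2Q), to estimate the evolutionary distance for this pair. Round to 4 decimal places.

Mismatches occur at site 2 (U↔G, transversion), site 5 (U↔C, transition), site 6 (U↔A, transversion), site 11 (C↔G, transversion), site 25 (C↔A, transversion), site 26 (U↔G, transversion).
Of the 6 differences, 1 transition and 5 transversions over 26 sites: P = 1/26 = 0.038462, Q = 5/26 = 0.192308.
d = −0.5·ln(0.730768) − 0.25·ln(0.615384) = −0.5·(-0.313659) − 0.25·(-0.485509) = 0.2782.

0.2782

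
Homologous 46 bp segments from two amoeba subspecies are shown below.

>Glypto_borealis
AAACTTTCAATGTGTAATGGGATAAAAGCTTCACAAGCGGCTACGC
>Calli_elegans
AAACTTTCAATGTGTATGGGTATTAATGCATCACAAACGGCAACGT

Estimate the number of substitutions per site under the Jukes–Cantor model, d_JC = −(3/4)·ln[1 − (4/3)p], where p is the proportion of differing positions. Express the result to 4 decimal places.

0.2267

The sequences differ at positions 17 (A/T), 18 (T/G), 21 (G/T), 24 (A/T), 27 (A/T), 30 (T/A), 37 (G/A), 42 (T/A), 46 (C/T).
p = 9/46 = 0.195652.
d = −0.75 · ln(1 − (4/3)·0.195652) = −0.75 · ln(0.739131) = −0.75 · (-0.302280) = 0.2267.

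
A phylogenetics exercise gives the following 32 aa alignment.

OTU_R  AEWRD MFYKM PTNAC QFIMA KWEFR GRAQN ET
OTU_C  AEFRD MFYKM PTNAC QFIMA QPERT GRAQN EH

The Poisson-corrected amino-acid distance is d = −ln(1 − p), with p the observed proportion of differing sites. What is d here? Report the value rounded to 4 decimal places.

The sequences differ at positions 3 (W/F), 21 (K/Q), 22 (W/P), 24 (F/R), 25 (R/T), 32 (T/H).
p = 6/32 = 0.187500.
d = −ln(1 − 0.187500) = −ln(0.812500) = 0.2076.

0.2076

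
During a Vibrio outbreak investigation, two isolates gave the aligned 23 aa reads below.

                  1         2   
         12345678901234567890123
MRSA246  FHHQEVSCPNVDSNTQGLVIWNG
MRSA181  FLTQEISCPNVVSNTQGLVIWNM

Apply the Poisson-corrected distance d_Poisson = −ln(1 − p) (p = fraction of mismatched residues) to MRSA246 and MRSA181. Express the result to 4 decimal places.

0.2451

Differing sites — 2:H/L; 3:H/T; 6:V/I; 12:D/V; 23:G/M.
p = 5/23 = 0.217391.
d = −ln(1 − 0.217391) = −ln(0.782609) = 0.2451.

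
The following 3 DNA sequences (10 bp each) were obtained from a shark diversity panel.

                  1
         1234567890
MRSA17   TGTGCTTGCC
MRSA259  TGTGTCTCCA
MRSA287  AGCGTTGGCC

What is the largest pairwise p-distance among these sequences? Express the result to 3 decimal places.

0.600

Pairwise Hamming distances:
  MRSA17 vs MRSA259: 4
  MRSA17 vs MRSA287: 4
  MRSA259 vs MRSA287: 6
The largest is 6 mismatches, between MRSA259 and MRSA287; p = 6/10 = 0.600.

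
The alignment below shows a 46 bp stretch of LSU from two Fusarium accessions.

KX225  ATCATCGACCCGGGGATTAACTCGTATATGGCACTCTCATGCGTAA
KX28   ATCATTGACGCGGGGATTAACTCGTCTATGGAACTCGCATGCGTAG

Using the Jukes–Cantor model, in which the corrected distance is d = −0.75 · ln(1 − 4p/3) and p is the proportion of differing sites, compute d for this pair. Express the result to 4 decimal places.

Differing sites — 6:C/T; 10:C/G; 26:A/C; 32:C/A; 37:T/G; 46:A/G.
p = 6/46 = 0.130435.
d = −0.75 · ln(1 − (4/3)·0.130435) = −0.75 · ln(0.826087) = −0.75 · (-0.191055) = 0.1433.

0.1433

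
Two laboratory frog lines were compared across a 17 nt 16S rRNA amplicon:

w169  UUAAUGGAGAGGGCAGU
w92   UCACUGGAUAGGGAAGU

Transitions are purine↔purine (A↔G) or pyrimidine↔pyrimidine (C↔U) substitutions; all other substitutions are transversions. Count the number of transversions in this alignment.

3

Differing sites — 2:U/C (Ti); 4:A/C (Tv); 9:G/U (Tv); 14:C/A (Tv).
Of the 4 differences, 1 transition and 3 transversions, so the answer is 3.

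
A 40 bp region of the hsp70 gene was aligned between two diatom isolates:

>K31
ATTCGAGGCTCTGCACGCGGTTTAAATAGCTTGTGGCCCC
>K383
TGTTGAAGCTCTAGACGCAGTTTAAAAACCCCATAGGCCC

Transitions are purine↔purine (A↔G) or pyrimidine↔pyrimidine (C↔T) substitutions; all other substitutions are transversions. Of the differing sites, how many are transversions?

The sequences differ at positions 1 (A/T, transversion), 2 (T/G, transversion), 4 (C/T, transition), 7 (G/A, transition), 13 (G/A, transition), 14 (C/G, transversion), 19 (G/A, transition), 27 (T/A, transversion), 29 (G/C, transversion), 31 (T/C, transition), 32 (T/C, transition), 33 (G/A, transition), 35 (G/A, transition), 37 (C/G, transversion).
Of the 14 differences, 8 transitions and 6 transversions, so the answer is 6.

6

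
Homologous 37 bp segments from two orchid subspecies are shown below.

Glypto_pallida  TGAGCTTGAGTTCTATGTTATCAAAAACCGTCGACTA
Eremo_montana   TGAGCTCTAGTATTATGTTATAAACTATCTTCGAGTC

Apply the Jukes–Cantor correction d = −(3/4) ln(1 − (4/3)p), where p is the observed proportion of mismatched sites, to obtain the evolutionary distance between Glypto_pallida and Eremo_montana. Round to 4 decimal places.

Differing sites — 7:T/C; 8:G/T; 12:T/A; 13:C/T; 22:C/A; 25:A/C; 26:A/T; 28:C/T; 30:G/T; 35:C/G; 37:A/C.
p = 11/37 = 0.297297.
d = −0.75 · ln(1 − (4/3)·0.297297) = −0.75 · ln(0.603604) = −0.75 · (-0.504837) = 0.3786.

0.3786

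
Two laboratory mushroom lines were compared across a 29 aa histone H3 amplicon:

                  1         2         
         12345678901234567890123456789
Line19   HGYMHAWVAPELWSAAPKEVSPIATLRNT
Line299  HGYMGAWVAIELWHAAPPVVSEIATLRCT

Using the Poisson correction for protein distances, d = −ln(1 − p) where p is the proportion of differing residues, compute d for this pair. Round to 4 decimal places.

0.2763

Differing sites — 5:H/G; 10:P/I; 14:S/H; 18:K/P; 19:E/V; 22:P/E; 28:N/C.
p = 7/29 = 0.241379.
d = −ln(1 − 0.241379) = −ln(0.758621) = 0.2763.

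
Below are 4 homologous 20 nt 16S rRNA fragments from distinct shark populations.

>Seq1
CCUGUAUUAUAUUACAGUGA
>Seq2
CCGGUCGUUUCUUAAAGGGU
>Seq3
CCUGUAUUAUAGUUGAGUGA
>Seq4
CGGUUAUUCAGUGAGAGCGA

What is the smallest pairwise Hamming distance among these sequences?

3

Pairwise Hamming distances:
  Seq1 vs Seq2: 8
  Seq1 vs Seq3: 3
  Seq1 vs Seq4: 9
  Seq2 vs Seq3: 10
  Seq2 vs Seq4: 11
  Seq3 vs Seq4: 10
The smallest is 3, between Seq1 and Seq3.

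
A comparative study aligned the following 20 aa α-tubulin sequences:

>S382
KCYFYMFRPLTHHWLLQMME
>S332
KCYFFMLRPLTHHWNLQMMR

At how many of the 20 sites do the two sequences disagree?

4

Mismatches occur at site 5 (Y↔F), site 7 (F↔L), site 15 (L↔N), site 20 (E↔R).
That gives 4 mismatches out of 20 aligned sites, so the Hamming distance is 4.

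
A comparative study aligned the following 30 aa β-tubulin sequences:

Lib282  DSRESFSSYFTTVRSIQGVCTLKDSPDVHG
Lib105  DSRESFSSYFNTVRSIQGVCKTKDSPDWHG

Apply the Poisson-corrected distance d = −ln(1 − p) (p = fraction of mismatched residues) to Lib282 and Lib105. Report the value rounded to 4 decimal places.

0.1431

Differing sites — 11:T/N; 21:T/K; 22:L/T; 28:V/W.
p = 4/30 = 0.133333.
d = −ln(1 − 0.133333) = −ln(0.866667) = 0.1431.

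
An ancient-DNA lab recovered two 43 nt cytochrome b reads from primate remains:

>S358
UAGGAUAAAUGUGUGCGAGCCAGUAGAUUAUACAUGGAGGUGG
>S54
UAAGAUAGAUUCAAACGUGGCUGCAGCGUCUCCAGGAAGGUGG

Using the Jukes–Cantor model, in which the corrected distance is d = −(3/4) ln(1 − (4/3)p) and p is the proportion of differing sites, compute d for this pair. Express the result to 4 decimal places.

0.5617

The sequences differ at positions 3 (G/A), 8 (A/G), 11 (G/U), 12 (U/C), 13 (G/A), 14 (U/A), 15 (G/A), 18 (A/U), 20 (C/G), 22 (A/U), 24 (U/C), 27 (A/C), 28 (U/G), 30 (A/C), 32 (A/C), 35 (U/G), 37 (G/A).
p = 17/43 = 0.395349.
d = −0.75 · ln(1 − (4/3)·0.395349) = −0.75 · ln(0.472868) = −0.75 · (-0.748939) = 0.5617.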